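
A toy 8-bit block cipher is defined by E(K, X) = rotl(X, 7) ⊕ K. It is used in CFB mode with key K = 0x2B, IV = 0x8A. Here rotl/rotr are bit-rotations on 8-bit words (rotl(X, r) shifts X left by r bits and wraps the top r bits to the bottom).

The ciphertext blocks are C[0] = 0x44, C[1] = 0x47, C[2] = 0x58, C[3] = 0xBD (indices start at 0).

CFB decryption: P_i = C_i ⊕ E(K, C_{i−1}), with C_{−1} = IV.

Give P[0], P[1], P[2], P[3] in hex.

P[0]: E(K, 0x8A) = 0x6E; 0x44 ⊕ 0x6E = 0x2A.
P[1]: E(K, 0x44) = 0x09; 0x47 ⊕ 0x09 = 0x4E.
P[2]: E(K, 0x47) = 0x88; 0x58 ⊕ 0x88 = 0xD0.
P[3]: E(K, 0x58) = 0x07; 0xBD ⊕ 0x07 = 0xBA.

P[0] = 0x2A, P[1] = 0x4E, P[2] = 0xD0, P[3] = 0xBA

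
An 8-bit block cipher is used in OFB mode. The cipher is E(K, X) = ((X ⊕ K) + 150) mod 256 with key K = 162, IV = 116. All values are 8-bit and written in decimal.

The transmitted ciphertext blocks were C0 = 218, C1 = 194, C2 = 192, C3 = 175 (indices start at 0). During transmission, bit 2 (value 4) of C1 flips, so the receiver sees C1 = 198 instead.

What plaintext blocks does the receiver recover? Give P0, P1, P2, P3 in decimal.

P0 = 182, P1 = 162, P2 = 156, P3 = 59

OFB decryption: S_i = E(K, S_{i−1}) with S_{−1} = IV; P_i = C_i ⊕ S_i.
Only C1 changed, to 198. In OFB, a change in C_i flips the same bit in P_i only; the keystream is unaffected. Decrypting the received ciphertext:
P0: S = E(K, 116) = 108; 218 ⊕ 108 = 182.
P1: S = E(K, 108) = 100; 198 ⊕ 100 = 162.
P2: S = E(K, 100) = 92; 192 ⊕ 92 = 156.
P3: S = E(K, 92) = 148; 175 ⊕ 148 = 59.
Blocks that differ from the original plaintext: P1.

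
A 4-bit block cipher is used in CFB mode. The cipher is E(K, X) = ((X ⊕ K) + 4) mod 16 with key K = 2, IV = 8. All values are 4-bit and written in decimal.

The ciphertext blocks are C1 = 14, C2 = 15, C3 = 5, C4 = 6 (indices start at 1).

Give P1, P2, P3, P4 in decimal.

CFB decryption: P_i = C_i ⊕ E(K, C_{i−1}), with C_{0} = IV.
P1: E(K, 8) = 14; 14 ⊕ 14 = 0.
P2: E(K, 14) = 0; 15 ⊕ 0 = 15.
P3: E(K, 15) = 1; 5 ⊕ 1 = 4.
P4: E(K, 5) = 11; 6 ⊕ 11 = 13.

P1 = 0, P2 = 15, P3 = 4, P4 = 13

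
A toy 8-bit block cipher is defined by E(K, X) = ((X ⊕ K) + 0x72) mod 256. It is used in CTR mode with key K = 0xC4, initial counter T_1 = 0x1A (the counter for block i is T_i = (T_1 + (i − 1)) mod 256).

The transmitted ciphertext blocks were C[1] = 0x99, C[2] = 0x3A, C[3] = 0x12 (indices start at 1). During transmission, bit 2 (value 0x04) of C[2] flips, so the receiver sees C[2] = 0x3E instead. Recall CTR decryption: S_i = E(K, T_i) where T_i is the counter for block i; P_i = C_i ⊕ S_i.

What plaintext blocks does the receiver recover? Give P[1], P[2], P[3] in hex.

P[1] = 0xC9, P[2] = 0x6F, P[3] = 0x58

Only C[2] changed, to 0x3E. In CTR, a change in C_i flips the same bit in P_i only; the keystream is unaffected. Decrypting the received ciphertext:
P[1]: T = 0x1A, S = E(K, T) = 0x50; 0x99 ⊕ 0x50 = 0xC9.
P[2]: T = 0x1B, S = E(K, T) = 0x51; 0x3E ⊕ 0x51 = 0x6F.
P[3]: T = 0x1C, S = E(K, T) = 0x4A; 0x12 ⊕ 0x4A = 0x58.
Blocks that differ from the original plaintext: P[2].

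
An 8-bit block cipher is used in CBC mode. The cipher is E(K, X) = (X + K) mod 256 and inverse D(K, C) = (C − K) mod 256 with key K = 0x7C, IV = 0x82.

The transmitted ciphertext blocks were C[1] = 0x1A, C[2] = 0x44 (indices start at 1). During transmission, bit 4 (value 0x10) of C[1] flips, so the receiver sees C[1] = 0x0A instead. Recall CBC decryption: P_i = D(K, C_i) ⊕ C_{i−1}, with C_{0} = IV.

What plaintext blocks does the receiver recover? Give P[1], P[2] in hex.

P[1] = 0x0C, P[2] = 0xC2

Only C[1] changed, to 0x0A. In CBC, a change in C_i garbles P_i and flips the same bit in P_{i+1}. Decrypting the received ciphertext:
P[1]: D(K, 0x0A) = 0x8E; 0x8E ⊕ 0x82 = 0x0C.
P[2]: D(K, 0x44) = 0xC8; 0xC8 ⊕ 0x0A = 0xC2.
Blocks that differ from the original plaintext: P[1], P[2].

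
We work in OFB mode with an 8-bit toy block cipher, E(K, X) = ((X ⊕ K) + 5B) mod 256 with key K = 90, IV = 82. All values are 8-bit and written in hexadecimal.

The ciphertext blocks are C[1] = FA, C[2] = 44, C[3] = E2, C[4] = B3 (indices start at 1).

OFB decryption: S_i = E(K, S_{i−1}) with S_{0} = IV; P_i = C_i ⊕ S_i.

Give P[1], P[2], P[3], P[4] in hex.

P[1]: S = E(K, 82) = 6D; FA ⊕ 6D = 97.
P[2]: S = E(K, 6D) = 58; 44 ⊕ 58 = 1C.
P[3]: S = E(K, 58) = 23; E2 ⊕ 23 = C1.
P[4]: S = E(K, 23) = 0E; B3 ⊕ 0E = BD.

P[1] = 97, P[2] = 1C, P[3] = C1, P[4] = BD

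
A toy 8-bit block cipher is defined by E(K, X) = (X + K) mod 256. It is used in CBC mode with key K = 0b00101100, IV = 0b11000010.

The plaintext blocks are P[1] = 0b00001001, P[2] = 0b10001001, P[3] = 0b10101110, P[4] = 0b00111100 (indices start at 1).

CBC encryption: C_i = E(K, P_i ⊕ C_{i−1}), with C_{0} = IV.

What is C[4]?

C[4] = 0b00111000

C[1]: P[1] ⊕ 0b11000010 = 0b11001011; E(K, 0b11001011) = 0b11110111.
C[2]: P[2] ⊕ 0b11110111 = 0b01111110; E(K, 0b01111110) = 0b10101010.
C[3]: P[3] ⊕ 0b10101010 = 0b00000100; E(K, 0b00000100) = 0b00110000.
C[4]: P[4] ⊕ 0b00110000 = 0b00001100; E(K, 0b00001100) = 0b00111000.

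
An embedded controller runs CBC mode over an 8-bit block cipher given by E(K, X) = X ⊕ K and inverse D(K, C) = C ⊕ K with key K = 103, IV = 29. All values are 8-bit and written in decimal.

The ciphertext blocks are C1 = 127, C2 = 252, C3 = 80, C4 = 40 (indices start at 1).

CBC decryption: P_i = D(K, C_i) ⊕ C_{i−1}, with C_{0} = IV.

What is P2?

P2 = 228

P2: D(K, 252) = 155; 155 ⊕ 127 = 228.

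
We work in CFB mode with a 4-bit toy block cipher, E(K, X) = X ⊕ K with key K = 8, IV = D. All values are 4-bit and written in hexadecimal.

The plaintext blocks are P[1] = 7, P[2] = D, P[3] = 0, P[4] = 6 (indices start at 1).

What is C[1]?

C[1] = 2

CFB encryption: C_i = P_i ⊕ E(K, C_{i−1}), with C_{0} = IV.
C[1]: E(K, D) = 5; 7 ⊕ 5 = 2.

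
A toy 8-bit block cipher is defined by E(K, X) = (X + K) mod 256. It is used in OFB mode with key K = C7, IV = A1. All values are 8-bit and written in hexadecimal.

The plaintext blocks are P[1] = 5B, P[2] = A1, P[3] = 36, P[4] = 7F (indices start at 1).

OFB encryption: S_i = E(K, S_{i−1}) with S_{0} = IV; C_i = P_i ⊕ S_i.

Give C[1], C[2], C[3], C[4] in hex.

C[1]: S = E(K, A1) = 68; 5B ⊕ 68 = 33.
C[2]: S = E(K, 68) = 2F; A1 ⊕ 2F = 8E.
C[3]: S = E(K, 2F) = F6; 36 ⊕ F6 = C0.
C[4]: S = E(K, F6) = BD; 7F ⊕ BD = C2.

C[1] = 33, C[2] = 8E, C[3] = C0, C[4] = C2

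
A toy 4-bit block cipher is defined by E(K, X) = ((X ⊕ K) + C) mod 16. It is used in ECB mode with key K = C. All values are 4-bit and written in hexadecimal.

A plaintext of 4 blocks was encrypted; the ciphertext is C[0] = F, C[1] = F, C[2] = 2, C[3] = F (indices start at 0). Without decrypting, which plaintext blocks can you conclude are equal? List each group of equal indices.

P[0] = P[1] = P[3]

ECB encrypts each block independently with the same key, so equal ciphertext blocks imply equal plaintext blocks.
C[0] = C[1] = C[3] = F, so P[0] = P[1] = P[3].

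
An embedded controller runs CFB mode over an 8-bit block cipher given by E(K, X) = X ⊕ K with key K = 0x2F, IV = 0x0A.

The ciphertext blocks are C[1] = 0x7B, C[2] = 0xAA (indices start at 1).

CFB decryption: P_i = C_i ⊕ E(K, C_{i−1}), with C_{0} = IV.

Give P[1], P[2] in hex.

P[1] = 0x5E, P[2] = 0xFE

P[1]: E(K, 0x0A) = 0x25; 0x7B ⊕ 0x25 = 0x5E.
P[2]: E(K, 0x7B) = 0x54; 0xAA ⊕ 0x54 = 0xFE.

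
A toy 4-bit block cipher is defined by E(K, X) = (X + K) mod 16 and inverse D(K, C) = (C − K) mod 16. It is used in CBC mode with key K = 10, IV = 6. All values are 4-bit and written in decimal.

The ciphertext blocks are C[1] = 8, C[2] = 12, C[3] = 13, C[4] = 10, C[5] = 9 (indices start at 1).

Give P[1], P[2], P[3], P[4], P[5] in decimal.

P[1] = 8, P[2] = 10, P[3] = 15, P[4] = 13, P[5] = 5

CBC decryption: P_i = D(K, C_i) ⊕ C_{i−1}, with C_{0} = IV.
P[1]: D(K, 8) = 14; 14 ⊕ 6 = 8.
P[2]: D(K, 12) = 2; 2 ⊕ 8 = 10.
P[3]: D(K, 13) = 3; 3 ⊕ 12 = 15.
P[4]: D(K, 10) = 0; 0 ⊕ 13 = 13.
P[5]: D(K, 9) = 15; 15 ⊕ 10 = 5.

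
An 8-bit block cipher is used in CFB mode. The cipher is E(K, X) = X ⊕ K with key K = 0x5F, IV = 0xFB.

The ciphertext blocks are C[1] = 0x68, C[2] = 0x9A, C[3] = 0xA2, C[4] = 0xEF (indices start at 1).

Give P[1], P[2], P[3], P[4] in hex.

CFB decryption: P_i = C_i ⊕ E(K, C_{i−1}), with C_{0} = IV.
P[1]: E(K, 0xFB) = 0xA4; 0x68 ⊕ 0xA4 = 0xCC.
P[2]: E(K, 0x68) = 0x37; 0x9A ⊕ 0x37 = 0xAD.
P[3]: E(K, 0x9A) = 0xC5; 0xA2 ⊕ 0xC5 = 0x67.
P[4]: E(K, 0xA2) = 0xFD; 0xEF ⊕ 0xFD = 0x12.

P[1] = 0xCC, P[2] = 0xAD, P[3] = 0x67, P[4] = 0x12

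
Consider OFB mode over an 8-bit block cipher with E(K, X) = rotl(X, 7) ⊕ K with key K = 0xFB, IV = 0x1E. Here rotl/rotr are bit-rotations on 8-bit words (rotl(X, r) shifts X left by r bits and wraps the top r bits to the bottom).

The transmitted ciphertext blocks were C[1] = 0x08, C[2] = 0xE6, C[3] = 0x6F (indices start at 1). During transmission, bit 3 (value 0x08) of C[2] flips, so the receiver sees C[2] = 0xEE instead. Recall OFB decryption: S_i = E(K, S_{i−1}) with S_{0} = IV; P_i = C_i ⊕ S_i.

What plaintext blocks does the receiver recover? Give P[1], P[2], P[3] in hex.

Only C[2] changed, to 0xEE. In OFB, a change in C_i flips the same bit in P_i only; the keystream is unaffected. Decrypting the received ciphertext:
P[1]: S = E(K, 0x1E) = 0xF4; 0x08 ⊕ 0xF4 = 0xFC.
P[2]: S = E(K, 0xF4) = 0x81; 0xEE ⊕ 0x81 = 0x6F.
P[3]: S = E(K, 0x81) = 0x3B; 0x6F ⊕ 0x3B = 0x54.
Blocks that differ from the original plaintext: P[2].

P[1] = 0xFC, P[2] = 0x6F, P[3] = 0x54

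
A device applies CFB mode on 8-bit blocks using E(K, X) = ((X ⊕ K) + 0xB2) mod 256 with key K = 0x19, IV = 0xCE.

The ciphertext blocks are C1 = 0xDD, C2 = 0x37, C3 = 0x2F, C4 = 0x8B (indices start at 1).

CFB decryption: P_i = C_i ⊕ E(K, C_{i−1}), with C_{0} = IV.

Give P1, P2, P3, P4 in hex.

P1: E(K, 0xCE) = 0x89; 0xDD ⊕ 0x89 = 0x54.
P2: E(K, 0xDD) = 0x76; 0x37 ⊕ 0x76 = 0x41.
P3: E(K, 0x37) = 0xE0; 0x2F ⊕ 0xE0 = 0xCF.
P4: E(K, 0x2F) = 0xE8; 0x8B ⊕ 0xE8 = 0x63.

P1 = 0x54, P2 = 0x41, P3 = 0xCF, P4 = 0x63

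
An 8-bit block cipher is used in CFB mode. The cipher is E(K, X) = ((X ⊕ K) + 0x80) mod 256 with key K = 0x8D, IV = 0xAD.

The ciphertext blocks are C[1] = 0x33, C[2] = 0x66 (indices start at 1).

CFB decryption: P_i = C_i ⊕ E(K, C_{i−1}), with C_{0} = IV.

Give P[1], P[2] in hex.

P[1]: E(K, 0xAD) = 0xA0; 0x33 ⊕ 0xA0 = 0x93.
P[2]: E(K, 0x33) = 0x3E; 0x66 ⊕ 0x3E = 0x58.

P[1] = 0x93, P[2] = 0x58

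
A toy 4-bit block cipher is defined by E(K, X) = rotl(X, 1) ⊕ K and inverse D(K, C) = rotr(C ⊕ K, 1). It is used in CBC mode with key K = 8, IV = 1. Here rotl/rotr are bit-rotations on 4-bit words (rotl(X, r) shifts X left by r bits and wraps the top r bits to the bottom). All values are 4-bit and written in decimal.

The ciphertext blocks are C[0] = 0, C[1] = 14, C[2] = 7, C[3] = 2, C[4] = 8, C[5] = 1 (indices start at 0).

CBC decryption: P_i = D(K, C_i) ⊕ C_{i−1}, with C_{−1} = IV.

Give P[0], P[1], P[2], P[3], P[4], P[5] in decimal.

P[0] = 5, P[1] = 3, P[2] = 1, P[3] = 2, P[4] = 2, P[5] = 4

P[0]: D(K, 0) = 4; 4 ⊕ 1 = 5.
P[1]: D(K, 14) = 3; 3 ⊕ 0 = 3.
P[2]: D(K, 7) = 15; 15 ⊕ 14 = 1.
P[3]: D(K, 2) = 5; 5 ⊕ 7 = 2.
P[4]: D(K, 8) = 0; 0 ⊕ 2 = 2.
P[5]: D(K, 1) = 12; 12 ⊕ 8 = 4.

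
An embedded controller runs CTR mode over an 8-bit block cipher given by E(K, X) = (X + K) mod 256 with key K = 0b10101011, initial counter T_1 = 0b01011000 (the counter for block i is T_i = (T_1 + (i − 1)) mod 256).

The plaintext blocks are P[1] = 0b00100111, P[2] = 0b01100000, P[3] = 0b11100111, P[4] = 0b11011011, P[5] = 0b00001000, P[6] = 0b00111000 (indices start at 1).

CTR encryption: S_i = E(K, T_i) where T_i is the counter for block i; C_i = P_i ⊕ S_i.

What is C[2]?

C[1]: T = 0b01011000, S = E(K, T) = 0b00000011; 0b00100111 ⊕ 0b00000011 = 0b00100100.
C[2]: T = 0b01011001, S = E(K, T) = 0b00000100; 0b01100000 ⊕ 0b00000100 = 0b01100100.

C[2] = 0b01100100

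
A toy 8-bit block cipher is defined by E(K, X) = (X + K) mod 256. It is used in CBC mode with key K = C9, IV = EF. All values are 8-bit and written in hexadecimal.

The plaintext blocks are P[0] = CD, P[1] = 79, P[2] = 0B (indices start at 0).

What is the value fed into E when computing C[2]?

50

CBC encryption: C_i = E(K, P_i ⊕ C_{i−1}), with C_{−1} = IV.
C[0]: P[0] ⊕ EF = 22; E(K, 22) = EB.
C[1]: P[1] ⊕ EB = 92; E(K, 92) = 5B.
C[2]: P[2] ⊕ 5B = 50; E(K, 50) = 19.
So the input to E for block [2] is 50.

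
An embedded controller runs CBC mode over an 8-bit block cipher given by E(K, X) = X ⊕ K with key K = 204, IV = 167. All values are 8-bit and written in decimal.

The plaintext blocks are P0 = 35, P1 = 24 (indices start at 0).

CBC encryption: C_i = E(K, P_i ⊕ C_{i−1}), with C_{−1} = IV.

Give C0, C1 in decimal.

C0: P0 ⊕ 167 = 132; E(K, 132) = 72.
C1: P1 ⊕ 72 = 80; E(K, 80) = 156.

C0 = 72, C1 = 156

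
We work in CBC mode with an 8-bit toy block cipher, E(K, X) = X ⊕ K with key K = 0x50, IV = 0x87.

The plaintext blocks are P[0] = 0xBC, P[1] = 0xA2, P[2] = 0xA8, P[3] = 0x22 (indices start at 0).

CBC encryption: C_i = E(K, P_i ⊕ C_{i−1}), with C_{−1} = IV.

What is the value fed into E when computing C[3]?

C[0]: P[0] ⊕ 0x87 = 0x3B; E(K, 0x3B) = 0x6B.
C[1]: P[1] ⊕ 0x6B = 0xC9; E(K, 0xC9) = 0x99.
C[2]: P[2] ⊕ 0x99 = 0x31; E(K, 0x31) = 0x61.
C[3]: P[3] ⊕ 0x61 = 0x43; E(K, 0x43) = 0x13.
So the input to E for block [3] is 0x43.

0x43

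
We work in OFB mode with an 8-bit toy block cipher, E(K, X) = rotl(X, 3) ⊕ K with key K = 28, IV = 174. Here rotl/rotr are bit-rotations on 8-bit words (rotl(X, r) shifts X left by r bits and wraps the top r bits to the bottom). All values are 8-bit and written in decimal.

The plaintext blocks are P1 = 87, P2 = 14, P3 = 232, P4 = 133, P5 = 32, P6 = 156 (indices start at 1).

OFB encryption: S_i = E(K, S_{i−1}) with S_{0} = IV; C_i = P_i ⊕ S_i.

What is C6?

C6 = 42

C1: S = E(K, 174) = 105; 87 ⊕ 105 = 62.
C2: S = E(K, 105) = 87; 14 ⊕ 87 = 89.
C3: S = E(K, 87) = 166; 232 ⊕ 166 = 78.
C4: S = E(K, 166) = 41; 133 ⊕ 41 = 172.
C5: S = E(K, 41) = 85; 32 ⊕ 85 = 117.
C6: S = E(K, 85) = 182; 156 ⊕ 182 = 42.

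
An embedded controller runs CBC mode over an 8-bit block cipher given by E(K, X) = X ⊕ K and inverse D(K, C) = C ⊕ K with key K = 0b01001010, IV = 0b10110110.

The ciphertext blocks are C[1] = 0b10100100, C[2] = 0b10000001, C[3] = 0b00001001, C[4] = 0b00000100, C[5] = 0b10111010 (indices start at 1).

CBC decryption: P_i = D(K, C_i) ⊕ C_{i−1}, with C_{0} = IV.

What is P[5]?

P[5] = 0b11110100

P[5]: D(K, 0b10111010) = 0b11110000; 0b11110000 ⊕ 0b00000100 = 0b11110100.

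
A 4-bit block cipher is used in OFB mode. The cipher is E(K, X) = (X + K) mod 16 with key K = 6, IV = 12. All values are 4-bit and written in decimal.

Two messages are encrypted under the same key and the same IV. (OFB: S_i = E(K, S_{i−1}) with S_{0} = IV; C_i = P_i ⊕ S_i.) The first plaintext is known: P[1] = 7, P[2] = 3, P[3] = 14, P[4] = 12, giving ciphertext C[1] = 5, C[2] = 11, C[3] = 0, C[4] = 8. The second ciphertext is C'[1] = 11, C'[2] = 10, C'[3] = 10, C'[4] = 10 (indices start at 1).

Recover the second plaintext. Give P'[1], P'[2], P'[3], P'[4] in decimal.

In OFB with a reused IV, both messages share the same keystream S_i, so C_i ⊕ C'_i = P_i ⊕ P'_i and thus P'_i = P_i ⊕ C_i ⊕ C'_i.
P'[1]: 7 ⊕ 5 ⊕ 11 = 9.
P'[2]: 3 ⊕ 11 ⊕ 10 = 2.
P'[3]: 14 ⊕ 0 ⊕ 10 = 4.
P'[4]: 12 ⊕ 8 ⊕ 10 = 14.

P'[1] = 9, P'[2] = 2, P'[3] = 4, P'[4] = 14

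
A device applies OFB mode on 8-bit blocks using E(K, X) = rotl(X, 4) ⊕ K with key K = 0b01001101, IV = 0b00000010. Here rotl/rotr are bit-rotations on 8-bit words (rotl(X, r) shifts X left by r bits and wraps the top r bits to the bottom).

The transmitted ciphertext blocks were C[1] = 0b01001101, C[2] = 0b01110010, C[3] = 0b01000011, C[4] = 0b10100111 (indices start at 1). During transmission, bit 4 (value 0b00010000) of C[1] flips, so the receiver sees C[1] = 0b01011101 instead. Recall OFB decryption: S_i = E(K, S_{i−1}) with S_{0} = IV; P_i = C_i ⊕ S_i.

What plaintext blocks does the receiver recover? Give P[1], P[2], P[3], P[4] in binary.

Only C[1] changed, to 0b01011101. In OFB, a change in C_i flips the same bit in P_i only; the keystream is unaffected. Decrypting the received ciphertext:
P[1]: S = E(K, 0b00000010) = 0b01101101; 0b01011101 ⊕ 0b01101101 = 0b00110000.
P[2]: S = E(K, 0b01101101) = 0b10011011; 0b01110010 ⊕ 0b10011011 = 0b11101001.
P[3]: S = E(K, 0b10011011) = 0b11110100; 0b01000011 ⊕ 0b11110100 = 0b10110111.
P[4]: S = E(K, 0b11110100) = 0b00000010; 0b10100111 ⊕ 0b00000010 = 0b10100101.
Blocks that differ from the original plaintext: P[1].

P[1] = 0b00110000, P[2] = 0b11101001, P[3] = 0b10110111, P[4] = 0b10100101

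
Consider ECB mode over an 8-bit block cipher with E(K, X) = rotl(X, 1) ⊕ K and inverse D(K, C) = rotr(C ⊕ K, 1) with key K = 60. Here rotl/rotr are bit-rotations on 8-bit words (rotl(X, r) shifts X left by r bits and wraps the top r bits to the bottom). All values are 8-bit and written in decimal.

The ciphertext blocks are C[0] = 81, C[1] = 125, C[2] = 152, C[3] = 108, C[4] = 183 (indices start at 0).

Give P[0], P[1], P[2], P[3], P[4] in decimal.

ECB decryption: P_i = D(K, C_i).
P[0]: D(K, 81) = 182.
P[1]: D(K, 125) = 160.
P[2]: D(K, 152) = 82.
P[3]: D(K, 108) = 40.
P[4]: D(K, 183) = 197.

P[0] = 182, P[1] = 160, P[2] = 82, P[3] = 40, P[4] = 197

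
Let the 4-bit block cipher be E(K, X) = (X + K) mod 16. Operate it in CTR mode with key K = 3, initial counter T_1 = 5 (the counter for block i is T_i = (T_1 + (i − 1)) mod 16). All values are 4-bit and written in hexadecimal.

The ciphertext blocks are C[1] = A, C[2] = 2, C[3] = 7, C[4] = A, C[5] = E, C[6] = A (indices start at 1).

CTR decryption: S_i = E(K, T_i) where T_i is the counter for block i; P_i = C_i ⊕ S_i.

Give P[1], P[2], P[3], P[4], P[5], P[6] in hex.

P[1]: T = 5, S = E(K, T) = 8; A ⊕ 8 = 2.
P[2]: T = 6, S = E(K, T) = 9; 2 ⊕ 9 = B.
P[3]: T = 7, S = E(K, T) = A; 7 ⊕ A = D.
P[4]: T = 8, S = E(K, T) = B; A ⊕ B = 1.
P[5]: T = 9, S = E(K, T) = C; E ⊕ C = 2.
P[6]: T = A, S = E(K, T) = D; A ⊕ D = 7.

P[1] = 2, P[2] = B, P[3] = D, P[4] = 1, P[5] = 2, P[6] = 7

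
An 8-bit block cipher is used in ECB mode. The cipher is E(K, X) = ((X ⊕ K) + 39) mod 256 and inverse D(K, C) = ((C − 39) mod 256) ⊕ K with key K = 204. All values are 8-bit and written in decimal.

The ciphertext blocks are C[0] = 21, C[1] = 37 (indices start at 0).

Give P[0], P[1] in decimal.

P[0] = 34, P[1] = 50

ECB decryption: P_i = D(K, C_i).
P[0]: D(K, 21) = 34.
P[1]: D(K, 37) = 50.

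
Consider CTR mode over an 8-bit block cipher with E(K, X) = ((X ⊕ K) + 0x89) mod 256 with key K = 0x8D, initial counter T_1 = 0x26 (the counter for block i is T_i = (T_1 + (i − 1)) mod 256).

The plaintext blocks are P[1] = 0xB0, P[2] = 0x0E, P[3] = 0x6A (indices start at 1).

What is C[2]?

C[2] = 0x3D

CTR encryption: S_i = E(K, T_i) where T_i is the counter for block i; C_i = P_i ⊕ S_i.
C[1]: T = 0x26, S = E(K, T) = 0x34; 0xB0 ⊕ 0x34 = 0x84.
C[2]: T = 0x27, S = E(K, T) = 0x33; 0x0E ⊕ 0x33 = 0x3D.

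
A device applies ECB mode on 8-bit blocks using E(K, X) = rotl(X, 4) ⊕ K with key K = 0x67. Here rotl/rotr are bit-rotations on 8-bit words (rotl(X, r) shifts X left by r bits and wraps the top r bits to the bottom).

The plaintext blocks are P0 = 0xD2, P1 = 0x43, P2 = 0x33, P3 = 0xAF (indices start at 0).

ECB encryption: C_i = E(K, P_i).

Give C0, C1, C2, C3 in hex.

C0: E(K, 0xD2) = 0x4A.
C1: E(K, 0x43) = 0x53.
C2: E(K, 0x33) = 0x54.
C3: E(K, 0xAF) = 0x9D.

C0 = 0x4A, C1 = 0x53, C2 = 0x54, C3 = 0x9D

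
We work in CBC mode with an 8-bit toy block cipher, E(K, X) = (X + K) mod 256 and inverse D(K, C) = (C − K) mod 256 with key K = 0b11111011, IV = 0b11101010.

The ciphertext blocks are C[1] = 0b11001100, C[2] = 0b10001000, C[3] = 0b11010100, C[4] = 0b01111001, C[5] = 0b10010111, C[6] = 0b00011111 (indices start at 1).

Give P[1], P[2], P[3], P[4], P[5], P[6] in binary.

P[1] = 0b00111011, P[2] = 0b01000001, P[3] = 0b01010001, P[4] = 0b10101010, P[5] = 0b11100101, P[6] = 0b10110011

CBC decryption: P_i = D(K, C_i) ⊕ C_{i−1}, with C_{0} = IV.
P[1]: D(K, 0b11001100) = 0b11010001; 0b11010001 ⊕ 0b11101010 = 0b00111011.
P[2]: D(K, 0b10001000) = 0b10001101; 0b10001101 ⊕ 0b11001100 = 0b01000001.
P[3]: D(K, 0b11010100) = 0b11011001; 0b11011001 ⊕ 0b10001000 = 0b01010001.
P[4]: D(K, 0b01111001) = 0b01111110; 0b01111110 ⊕ 0b11010100 = 0b10101010.
P[5]: D(K, 0b10010111) = 0b10011100; 0b10011100 ⊕ 0b01111001 = 0b11100101.
P[6]: D(K, 0b00011111) = 0b00100100; 0b00100100 ⊕ 0b10010111 = 0b10110011.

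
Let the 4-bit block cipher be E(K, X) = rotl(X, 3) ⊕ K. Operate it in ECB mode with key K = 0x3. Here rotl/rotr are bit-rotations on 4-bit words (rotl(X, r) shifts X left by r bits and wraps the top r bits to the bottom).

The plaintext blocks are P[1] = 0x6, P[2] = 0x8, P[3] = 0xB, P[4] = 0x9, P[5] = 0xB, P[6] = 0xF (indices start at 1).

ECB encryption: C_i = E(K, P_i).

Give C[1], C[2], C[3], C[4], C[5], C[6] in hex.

C[1] = 0x0, C[2] = 0x7, C[3] = 0xE, C[4] = 0xF, C[5] = 0xE, C[6] = 0xC

C[1]: E(K, 0x6) = 0x0.
C[2]: E(K, 0x8) = 0x7.
C[3]: E(K, 0xB) = 0xE.
C[4]: E(K, 0x9) = 0xF.
C[5]: E(K, 0xB) = 0xE.
C[6]: E(K, 0xF) = 0xC.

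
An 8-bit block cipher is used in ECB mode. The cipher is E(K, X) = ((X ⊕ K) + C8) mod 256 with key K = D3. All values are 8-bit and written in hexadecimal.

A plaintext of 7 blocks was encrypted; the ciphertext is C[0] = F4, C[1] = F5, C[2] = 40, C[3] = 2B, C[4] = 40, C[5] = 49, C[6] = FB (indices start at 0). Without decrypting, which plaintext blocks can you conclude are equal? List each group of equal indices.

P[2] = P[4]

ECB encrypts each block independently with the same key, so equal ciphertext blocks imply equal plaintext blocks.
C[2] = C[4] = 40, so P[2] = P[4].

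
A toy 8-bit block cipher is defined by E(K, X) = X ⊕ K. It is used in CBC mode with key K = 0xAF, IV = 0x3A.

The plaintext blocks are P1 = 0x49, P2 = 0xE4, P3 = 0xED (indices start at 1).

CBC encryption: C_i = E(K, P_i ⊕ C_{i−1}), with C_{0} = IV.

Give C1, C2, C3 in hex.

C1: P1 ⊕ 0x3A = 0x73; E(K, 0x73) = 0xDC.
C2: P2 ⊕ 0xDC = 0x38; E(K, 0x38) = 0x97.
C3: P3 ⊕ 0x97 = 0x7A; E(K, 0x7A) = 0xD5.

C1 = 0xDC, C2 = 0x97, C3 = 0xD5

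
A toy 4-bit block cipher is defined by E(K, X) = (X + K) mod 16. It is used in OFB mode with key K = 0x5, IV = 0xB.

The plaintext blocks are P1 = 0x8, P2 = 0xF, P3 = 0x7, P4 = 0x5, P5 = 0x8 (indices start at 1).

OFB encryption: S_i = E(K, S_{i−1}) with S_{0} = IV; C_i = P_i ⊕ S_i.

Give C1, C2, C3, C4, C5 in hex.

C1 = 0x8, C2 = 0xA, C3 = 0xD, C4 = 0xA, C5 = 0xC

C1: S = E(K, 0xB) = 0x0; 0x8 ⊕ 0x0 = 0x8.
C2: S = E(K, 0x0) = 0x5; 0xF ⊕ 0x5 = 0xA.
C3: S = E(K, 0x5) = 0xA; 0x7 ⊕ 0xA = 0xD.
C4: S = E(K, 0xA) = 0xF; 0x5 ⊕ 0xF = 0xA.
C5: S = E(K, 0xF) = 0x4; 0x8 ⊕ 0x4 = 0xC.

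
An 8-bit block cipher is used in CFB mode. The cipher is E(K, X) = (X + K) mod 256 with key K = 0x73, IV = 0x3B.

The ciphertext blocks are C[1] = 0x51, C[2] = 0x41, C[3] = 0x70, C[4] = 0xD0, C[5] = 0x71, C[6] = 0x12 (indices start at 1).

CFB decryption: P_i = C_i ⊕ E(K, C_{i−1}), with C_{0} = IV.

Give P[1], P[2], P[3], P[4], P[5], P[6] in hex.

P[1] = 0xFF, P[2] = 0x85, P[3] = 0xC4, P[4] = 0x33, P[5] = 0x32, P[6] = 0xF6

P[1]: E(K, 0x3B) = 0xAE; 0x51 ⊕ 0xAE = 0xFF.
P[2]: E(K, 0x51) = 0xC4; 0x41 ⊕ 0xC4 = 0x85.
P[3]: E(K, 0x41) = 0xB4; 0x70 ⊕ 0xB4 = 0xC4.
P[4]: E(K, 0x70) = 0xE3; 0xD0 ⊕ 0xE3 = 0x33.
P[5]: E(K, 0xD0) = 0x43; 0x71 ⊕ 0x43 = 0x32.
P[6]: E(K, 0x71) = 0xE4; 0x12 ⊕ 0xE4 = 0xF6.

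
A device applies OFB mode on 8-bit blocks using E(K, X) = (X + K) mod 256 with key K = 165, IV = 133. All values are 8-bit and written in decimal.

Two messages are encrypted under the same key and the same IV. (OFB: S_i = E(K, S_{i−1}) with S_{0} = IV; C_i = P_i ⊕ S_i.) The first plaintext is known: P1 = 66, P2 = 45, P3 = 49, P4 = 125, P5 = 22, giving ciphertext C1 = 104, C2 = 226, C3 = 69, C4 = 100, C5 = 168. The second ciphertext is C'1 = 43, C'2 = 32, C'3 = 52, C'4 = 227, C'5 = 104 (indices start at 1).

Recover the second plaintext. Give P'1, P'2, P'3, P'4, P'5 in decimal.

P'1 = 1, P'2 = 239, P'3 = 64, P'4 = 250, P'5 = 214

In OFB with a reused IV, both messages share the same keystream S_i, so C_i ⊕ C'_i = P_i ⊕ P'_i and thus P'_i = P_i ⊕ C_i ⊕ C'_i.
P'1: 66 ⊕ 104 ⊕ 43 = 1.
P'2: 45 ⊕ 226 ⊕ 32 = 239.
P'3: 49 ⊕ 69 ⊕ 52 = 64.
P'4: 125 ⊕ 100 ⊕ 227 = 250.
P'5: 22 ⊕ 168 ⊕ 104 = 214.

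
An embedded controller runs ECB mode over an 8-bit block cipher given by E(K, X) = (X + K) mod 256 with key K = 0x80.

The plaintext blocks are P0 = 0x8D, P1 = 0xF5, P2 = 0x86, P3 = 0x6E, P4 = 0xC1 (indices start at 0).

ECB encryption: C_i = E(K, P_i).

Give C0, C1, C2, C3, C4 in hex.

C0: E(K, 0x8D) = 0x0D.
C1: E(K, 0xF5) = 0x75.
C2: E(K, 0x86) = 0x06.
C3: E(K, 0x6E) = 0xEE.
C4: E(K, 0xC1) = 0x41.

C0 = 0x0D, C1 = 0x75, C2 = 0x06, C3 = 0xEE, C4 = 0x41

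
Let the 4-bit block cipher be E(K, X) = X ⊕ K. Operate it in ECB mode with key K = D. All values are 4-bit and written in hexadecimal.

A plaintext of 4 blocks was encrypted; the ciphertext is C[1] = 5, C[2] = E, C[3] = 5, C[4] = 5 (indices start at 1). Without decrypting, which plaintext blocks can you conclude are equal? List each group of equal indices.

ECB encrypts each block independently with the same key, so equal ciphertext blocks imply equal plaintext blocks.
C[1] = C[3] = C[4] = 5, so P[1] = P[3] = P[4].

P[1] = P[3] = P[4]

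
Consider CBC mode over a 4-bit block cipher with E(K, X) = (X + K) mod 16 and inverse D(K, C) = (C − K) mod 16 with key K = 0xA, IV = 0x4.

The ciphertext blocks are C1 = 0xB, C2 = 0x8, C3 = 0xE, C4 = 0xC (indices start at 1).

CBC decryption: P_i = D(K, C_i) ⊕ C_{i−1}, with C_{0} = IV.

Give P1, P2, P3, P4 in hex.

P1: D(K, 0xB) = 0x1; 0x1 ⊕ 0x4 = 0x5.
P2: D(K, 0x8) = 0xE; 0xE ⊕ 0xB = 0x5.
P3: D(K, 0xE) = 0x4; 0x4 ⊕ 0x8 = 0xC.
P4: D(K, 0xC) = 0x2; 0x2 ⊕ 0xE = 0xC.

P1 = 0x5, P2 = 0x5, P3 = 0xC, P4 = 0xC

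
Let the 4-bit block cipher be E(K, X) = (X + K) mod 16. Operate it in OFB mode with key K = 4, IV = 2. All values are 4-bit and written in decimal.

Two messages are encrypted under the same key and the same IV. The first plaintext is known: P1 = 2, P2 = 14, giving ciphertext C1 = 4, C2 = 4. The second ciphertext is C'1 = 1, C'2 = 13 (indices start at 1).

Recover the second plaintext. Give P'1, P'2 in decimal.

In OFB with a reused IV, both messages share the same keystream S_i, so C_i ⊕ C'_i = P_i ⊕ P'_i and thus P'_i = P_i ⊕ C_i ⊕ C'_i.
P'1: 2 ⊕ 4 ⊕ 1 = 7.
P'2: 14 ⊕ 4 ⊕ 13 = 7.

P'1 = 7, P'2 = 7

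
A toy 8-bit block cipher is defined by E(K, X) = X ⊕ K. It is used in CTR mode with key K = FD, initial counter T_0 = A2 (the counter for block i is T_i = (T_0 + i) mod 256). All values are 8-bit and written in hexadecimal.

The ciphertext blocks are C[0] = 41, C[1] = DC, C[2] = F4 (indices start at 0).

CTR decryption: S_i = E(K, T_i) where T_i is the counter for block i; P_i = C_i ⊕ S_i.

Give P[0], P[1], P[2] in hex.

P[0] = 1E, P[1] = 82, P[2] = AD

P[0]: T = A2, S = E(K, T) = 5F; 41 ⊕ 5F = 1E.
P[1]: T = A3, S = E(K, T) = 5E; DC ⊕ 5E = 82.
P[2]: T = A4, S = E(K, T) = 59; F4 ⊕ 59 = AD.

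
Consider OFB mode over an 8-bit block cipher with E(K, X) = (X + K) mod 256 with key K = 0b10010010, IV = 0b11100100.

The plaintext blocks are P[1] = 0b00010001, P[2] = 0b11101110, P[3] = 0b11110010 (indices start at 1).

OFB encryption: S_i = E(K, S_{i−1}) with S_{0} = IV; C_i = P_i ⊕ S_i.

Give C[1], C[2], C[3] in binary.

C[1]: S = E(K, 0b11100100) = 0b01110110; 0b00010001 ⊕ 0b01110110 = 0b01100111.
C[2]: S = E(K, 0b01110110) = 0b00001000; 0b11101110 ⊕ 0b00001000 = 0b11100110.
C[3]: S = E(K, 0b00001000) = 0b10011010; 0b11110010 ⊕ 0b10011010 = 0b01101000.

C[1] = 0b01100111, C[2] = 0b11100110, C[3] = 0b01101000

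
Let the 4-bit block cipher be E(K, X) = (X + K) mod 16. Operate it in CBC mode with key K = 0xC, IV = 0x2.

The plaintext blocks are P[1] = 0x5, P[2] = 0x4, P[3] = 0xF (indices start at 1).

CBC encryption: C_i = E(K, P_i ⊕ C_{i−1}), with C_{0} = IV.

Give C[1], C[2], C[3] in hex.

C[1] = 0x3, C[2] = 0x3, C[3] = 0x8

C[1]: P[1] ⊕ 0x2 = 0x7; E(K, 0x7) = 0x3.
C[2]: P[2] ⊕ 0x3 = 0x7; E(K, 0x7) = 0x3.
C[3]: P[3] ⊕ 0x3 = 0xC; E(K, 0xC) = 0x8.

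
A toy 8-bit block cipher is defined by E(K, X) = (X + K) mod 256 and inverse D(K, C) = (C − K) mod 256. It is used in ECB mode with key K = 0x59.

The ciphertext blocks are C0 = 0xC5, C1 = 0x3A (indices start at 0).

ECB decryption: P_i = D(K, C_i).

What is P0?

P0 = 0x6C

P0: D(K, 0xC5) = 0x6C.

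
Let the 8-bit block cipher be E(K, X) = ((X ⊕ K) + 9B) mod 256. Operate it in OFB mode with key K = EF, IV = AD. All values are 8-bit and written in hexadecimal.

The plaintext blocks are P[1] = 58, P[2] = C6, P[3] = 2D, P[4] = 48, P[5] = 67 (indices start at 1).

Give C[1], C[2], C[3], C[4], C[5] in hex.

OFB encryption: S_i = E(K, S_{i−1}) with S_{0} = IV; C_i = P_i ⊕ S_i.
C[1]: S = E(K, AD) = DD; 58 ⊕ DD = 85.
C[2]: S = E(K, DD) = CD; C6 ⊕ CD = 0B.
C[3]: S = E(K, CD) = BD; 2D ⊕ BD = 90.
C[4]: S = E(K, BD) = ED; 48 ⊕ ED = A5.
C[5]: S = E(K, ED) = 9D; 67 ⊕ 9D = FA.

C[1] = 85, C[2] = 0B, C[3] = 90, C[4] = A5, C[5] = FA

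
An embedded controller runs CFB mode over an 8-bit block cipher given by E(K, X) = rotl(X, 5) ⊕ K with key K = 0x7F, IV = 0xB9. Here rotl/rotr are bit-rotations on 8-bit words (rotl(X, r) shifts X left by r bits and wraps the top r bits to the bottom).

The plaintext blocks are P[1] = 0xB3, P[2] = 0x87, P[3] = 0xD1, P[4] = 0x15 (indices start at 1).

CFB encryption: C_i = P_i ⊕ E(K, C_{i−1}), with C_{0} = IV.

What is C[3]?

C[1]: E(K, 0xB9) = 0x48; 0xB3 ⊕ 0x48 = 0xFB.
C[2]: E(K, 0xFB) = 0x00; 0x87 ⊕ 0x00 = 0x87.
C[3]: E(K, 0x87) = 0x8F; 0xD1 ⊕ 0x8F = 0x5E.

C[3] = 0x5E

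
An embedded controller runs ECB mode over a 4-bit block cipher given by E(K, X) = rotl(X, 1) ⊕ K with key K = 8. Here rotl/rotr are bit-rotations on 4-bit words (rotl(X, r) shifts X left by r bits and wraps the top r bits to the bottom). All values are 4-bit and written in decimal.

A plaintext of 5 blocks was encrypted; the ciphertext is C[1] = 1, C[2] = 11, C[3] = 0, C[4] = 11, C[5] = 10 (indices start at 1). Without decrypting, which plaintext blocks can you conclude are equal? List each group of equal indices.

ECB encrypts each block independently with the same key, so equal ciphertext blocks imply equal plaintext blocks.
C[2] = C[4] = 11, so P[2] = P[4].

P[2] = P[4]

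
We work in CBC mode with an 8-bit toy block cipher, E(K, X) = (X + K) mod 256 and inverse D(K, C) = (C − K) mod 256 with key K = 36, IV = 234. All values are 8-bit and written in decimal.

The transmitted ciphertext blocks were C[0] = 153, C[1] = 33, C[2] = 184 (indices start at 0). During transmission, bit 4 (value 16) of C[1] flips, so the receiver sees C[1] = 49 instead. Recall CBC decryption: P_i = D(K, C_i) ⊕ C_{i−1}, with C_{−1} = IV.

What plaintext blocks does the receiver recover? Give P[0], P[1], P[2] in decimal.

P[0] = 159, P[1] = 148, P[2] = 165

Only C[1] changed, to 49. In CBC, a change in C_i garbles P_i and flips the same bit in P_{i+1}. Decrypting the received ciphertext:
P[0]: D(K, 153) = 117; 117 ⊕ 234 = 159.
P[1]: D(K, 49) = 13; 13 ⊕ 153 = 148.
P[2]: D(K, 184) = 148; 148 ⊕ 49 = 165.
Blocks that differ from the original plaintext: P[1], P[2].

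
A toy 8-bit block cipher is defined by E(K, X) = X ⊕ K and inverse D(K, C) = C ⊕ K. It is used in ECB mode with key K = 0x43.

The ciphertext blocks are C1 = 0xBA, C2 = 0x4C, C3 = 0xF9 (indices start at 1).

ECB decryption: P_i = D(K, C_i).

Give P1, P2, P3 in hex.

P1 = 0xF9, P2 = 0x0F, P3 = 0xBA

P1: D(K, 0xBA) = 0xF9.
P2: D(K, 0x4C) = 0x0F.
P3: D(K, 0xF9) = 0xBA.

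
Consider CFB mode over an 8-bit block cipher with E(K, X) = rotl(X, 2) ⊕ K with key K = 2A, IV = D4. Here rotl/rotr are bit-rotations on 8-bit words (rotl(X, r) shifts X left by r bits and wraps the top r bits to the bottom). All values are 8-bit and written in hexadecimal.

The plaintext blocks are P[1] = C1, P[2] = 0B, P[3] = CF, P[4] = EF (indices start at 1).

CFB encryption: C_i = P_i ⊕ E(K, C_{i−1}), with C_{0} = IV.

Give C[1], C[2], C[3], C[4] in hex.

C[1] = B8, C[2] = C3, C[3] = EA, C[4] = 6E

C[1]: E(K, D4) = 79; C1 ⊕ 79 = B8.
C[2]: E(K, B8) = C8; 0B ⊕ C8 = C3.
C[3]: E(K, C3) = 25; CF ⊕ 25 = EA.
C[4]: E(K, EA) = 81; EF ⊕ 81 = 6E.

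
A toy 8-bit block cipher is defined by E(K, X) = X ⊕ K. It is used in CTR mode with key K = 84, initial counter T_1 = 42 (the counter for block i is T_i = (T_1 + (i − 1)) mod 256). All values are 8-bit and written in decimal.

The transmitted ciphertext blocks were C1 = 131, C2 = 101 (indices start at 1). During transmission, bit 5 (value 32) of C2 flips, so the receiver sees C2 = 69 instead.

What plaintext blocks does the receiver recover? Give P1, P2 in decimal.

CTR decryption: S_i = E(K, T_i) where T_i is the counter for block i; P_i = C_i ⊕ S_i.
Only C2 changed, to 69. In CTR, a change in C_i flips the same bit in P_i only; the keystream is unaffected. Decrypting the received ciphertext:
P1: T = 42, S = E(K, T) = 126; 131 ⊕ 126 = 253.
P2: T = 43, S = E(K, T) = 127; 69 ⊕ 127 = 58.
Blocks that differ from the original plaintext: P2.

P1 = 253, P2 = 58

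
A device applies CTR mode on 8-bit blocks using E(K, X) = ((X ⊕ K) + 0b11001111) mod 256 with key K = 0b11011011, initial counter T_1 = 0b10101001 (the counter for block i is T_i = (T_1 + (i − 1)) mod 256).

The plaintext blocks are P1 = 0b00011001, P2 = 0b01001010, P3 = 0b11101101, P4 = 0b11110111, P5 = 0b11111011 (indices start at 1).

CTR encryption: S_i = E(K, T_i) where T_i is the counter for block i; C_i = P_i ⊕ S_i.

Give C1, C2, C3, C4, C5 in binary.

C1 = 0b01011000, C2 = 0b00001010, C3 = 0b11010010, C4 = 0b10110001, C5 = 0b10111110

C1: T = 0b10101001, S = E(K, T) = 0b01000001; 0b00011001 ⊕ 0b01000001 = 0b01011000.
C2: T = 0b10101010, S = E(K, T) = 0b01000000; 0b01001010 ⊕ 0b01000000 = 0b00001010.
C3: T = 0b10101011, S = E(K, T) = 0b00111111; 0b11101101 ⊕ 0b00111111 = 0b11010010.
C4: T = 0b10101100, S = E(K, T) = 0b01000110; 0b11110111 ⊕ 0b01000110 = 0b10110001.
C5: T = 0b10101101, S = E(K, T) = 0b01000101; 0b11111011 ⊕ 0b01000101 = 0b10111110.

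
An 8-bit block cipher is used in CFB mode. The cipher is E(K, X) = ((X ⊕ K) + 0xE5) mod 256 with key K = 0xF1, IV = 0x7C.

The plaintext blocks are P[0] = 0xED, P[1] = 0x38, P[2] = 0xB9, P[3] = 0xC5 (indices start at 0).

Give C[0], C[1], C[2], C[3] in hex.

CFB encryption: C_i = P_i ⊕ E(K, C_{i−1}), with C_{−1} = IV.
C[0]: E(K, 0x7C) = 0x72; 0xED ⊕ 0x72 = 0x9F.
C[1]: E(K, 0x9F) = 0x53; 0x38 ⊕ 0x53 = 0x6B.
C[2]: E(K, 0x6B) = 0x7F; 0xB9 ⊕ 0x7F = 0xC6.
C[3]: E(K, 0xC6) = 0x1C; 0xC5 ⊕ 0x1C = 0xD9.

C[0] = 0x9F, C[1] = 0x6B, C[2] = 0xC6, C[3] = 0xD9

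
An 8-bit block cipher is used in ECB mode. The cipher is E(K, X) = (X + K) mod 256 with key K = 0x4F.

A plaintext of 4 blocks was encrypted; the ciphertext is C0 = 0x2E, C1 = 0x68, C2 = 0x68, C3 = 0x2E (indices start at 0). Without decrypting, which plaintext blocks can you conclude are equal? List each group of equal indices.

ECB encrypts each block independently with the same key, so equal ciphertext blocks imply equal plaintext blocks.
C0 = C3 = 0x2E, so P0 = P3.
C1 = C2 = 0x68, so P1 = P2.

P0 = P3; P1 = P2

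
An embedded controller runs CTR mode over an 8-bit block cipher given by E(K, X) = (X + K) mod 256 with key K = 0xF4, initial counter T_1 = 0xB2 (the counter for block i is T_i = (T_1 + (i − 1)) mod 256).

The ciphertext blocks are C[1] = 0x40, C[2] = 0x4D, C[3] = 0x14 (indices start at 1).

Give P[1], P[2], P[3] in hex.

P[1] = 0xE6, P[2] = 0xEA, P[3] = 0xBC

CTR decryption: S_i = E(K, T_i) where T_i is the counter for block i; P_i = C_i ⊕ S_i.
P[1]: T = 0xB2, S = E(K, T) = 0xA6; 0x40 ⊕ 0xA6 = 0xE6.
P[2]: T = 0xB3, S = E(K, T) = 0xA7; 0x4D ⊕ 0xA7 = 0xEA.
P[3]: T = 0xB4, S = E(K, T) = 0xA8; 0x14 ⊕ 0xA8 = 0xBC.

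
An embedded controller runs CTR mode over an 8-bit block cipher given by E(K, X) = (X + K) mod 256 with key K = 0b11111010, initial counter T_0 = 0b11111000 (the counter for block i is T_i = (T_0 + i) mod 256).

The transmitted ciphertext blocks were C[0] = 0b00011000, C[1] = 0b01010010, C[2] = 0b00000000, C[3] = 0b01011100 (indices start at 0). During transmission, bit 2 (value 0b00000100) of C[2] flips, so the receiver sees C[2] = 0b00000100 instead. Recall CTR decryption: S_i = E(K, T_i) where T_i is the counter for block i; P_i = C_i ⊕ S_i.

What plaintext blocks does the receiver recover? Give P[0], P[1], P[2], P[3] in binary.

P[0] = 0b11101010, P[1] = 0b10100001, P[2] = 0b11110000, P[3] = 0b10101001

Only C[2] changed, to 0b00000100. In CTR, a change in C_i flips the same bit in P_i only; the keystream is unaffected. Decrypting the received ciphertext:
P[0]: T = 0b11111000, S = E(K, T) = 0b11110010; 0b00011000 ⊕ 0b11110010 = 0b11101010.
P[1]: T = 0b11111001, S = E(K, T) = 0b11110011; 0b01010010 ⊕ 0b11110011 = 0b10100001.
P[2]: T = 0b11111010, S = E(K, T) = 0b11110100; 0b00000100 ⊕ 0b11110100 = 0b11110000.
P[3]: T = 0b11111011, S = E(K, T) = 0b11110101; 0b01011100 ⊕ 0b11110101 = 0b10101001.
Blocks that differ from the original plaintext: P[2].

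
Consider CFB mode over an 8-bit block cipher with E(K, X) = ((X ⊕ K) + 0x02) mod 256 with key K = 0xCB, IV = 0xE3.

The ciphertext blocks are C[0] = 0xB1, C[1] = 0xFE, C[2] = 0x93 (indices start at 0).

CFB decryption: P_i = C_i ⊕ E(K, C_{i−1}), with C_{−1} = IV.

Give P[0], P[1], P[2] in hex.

P[0]: E(K, 0xE3) = 0x2A; 0xB1 ⊕ 0x2A = 0x9B.
P[1]: E(K, 0xB1) = 0x7C; 0xFE ⊕ 0x7C = 0x82.
P[2]: E(K, 0xFE) = 0x37; 0x93 ⊕ 0x37 = 0xA4.

P[0] = 0x9B, P[1] = 0x82, P[2] = 0xA4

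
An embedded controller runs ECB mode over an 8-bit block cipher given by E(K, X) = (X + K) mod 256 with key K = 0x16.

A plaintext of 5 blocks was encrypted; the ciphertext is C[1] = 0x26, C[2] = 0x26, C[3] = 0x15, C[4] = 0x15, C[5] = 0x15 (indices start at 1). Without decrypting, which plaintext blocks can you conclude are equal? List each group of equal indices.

P[1] = P[2]; P[3] = P[4] = P[5]

ECB encrypts each block independently with the same key, so equal ciphertext blocks imply equal plaintext blocks.
C[1] = C[2] = 0x26, so P[1] = P[2].
C[3] = C[4] = C[5] = 0x15, so P[3] = P[4] = P[5].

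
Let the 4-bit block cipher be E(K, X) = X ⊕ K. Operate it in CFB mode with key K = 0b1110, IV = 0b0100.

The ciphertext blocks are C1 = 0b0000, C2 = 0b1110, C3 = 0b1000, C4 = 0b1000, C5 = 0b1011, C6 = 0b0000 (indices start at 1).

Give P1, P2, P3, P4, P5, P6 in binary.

P1 = 0b1010, P2 = 0b0000, P3 = 0b1000, P4 = 0b1110, P5 = 0b1101, P6 = 0b0101

CFB decryption: P_i = C_i ⊕ E(K, C_{i−1}), with C_{0} = IV.
P1: E(K, 0b0100) = 0b1010; 0b0000 ⊕ 0b1010 = 0b1010.
P2: E(K, 0b0000) = 0b1110; 0b1110 ⊕ 0b1110 = 0b0000.
P3: E(K, 0b1110) = 0b0000; 0b1000 ⊕ 0b0000 = 0b1000.
P4: E(K, 0b1000) = 0b0110; 0b1000 ⊕ 0b0110 = 0b1110.
P5: E(K, 0b1000) = 0b0110; 0b1011 ⊕ 0b0110 = 0b1101.
P6: E(K, 0b1011) = 0b0101; 0b0000 ⊕ 0b0101 = 0b0101.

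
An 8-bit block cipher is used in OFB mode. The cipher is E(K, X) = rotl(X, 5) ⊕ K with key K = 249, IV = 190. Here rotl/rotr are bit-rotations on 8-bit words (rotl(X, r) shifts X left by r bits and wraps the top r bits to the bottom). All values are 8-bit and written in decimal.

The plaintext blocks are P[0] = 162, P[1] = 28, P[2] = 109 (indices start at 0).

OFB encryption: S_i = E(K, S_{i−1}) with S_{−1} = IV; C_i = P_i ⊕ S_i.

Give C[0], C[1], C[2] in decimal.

C[0] = 140, C[1] = 32, C[2] = 19

C[0]: S = E(K, 190) = 46; 162 ⊕ 46 = 140.
C[1]: S = E(K, 46) = 60; 28 ⊕ 60 = 32.
C[2]: S = E(K, 60) = 126; 109 ⊕ 126 = 19.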